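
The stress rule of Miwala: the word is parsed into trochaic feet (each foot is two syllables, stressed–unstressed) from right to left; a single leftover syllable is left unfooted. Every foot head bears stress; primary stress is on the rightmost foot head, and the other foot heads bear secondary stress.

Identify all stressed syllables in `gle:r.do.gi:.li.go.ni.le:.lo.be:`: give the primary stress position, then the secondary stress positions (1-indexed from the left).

primary 8, secondary 2, 4, 6

Parse right to left into trochaic (ˈσσ) feet: gle:r (ˈdo.gi:) (ˈli.go) (ˈni.le:) (ˈlo.be:). Syllable 1 is left unfooted.
Foot heads (stressed positions): 2, 4, 6, 8.
End Rule Rightmost: primary stress on the rightmost head = syllable 8.
Secondary stress on 2, 4, 6: gle:r.ˌdo.gi:.ˌli.go.ˌni.le:.ˈlo.be:.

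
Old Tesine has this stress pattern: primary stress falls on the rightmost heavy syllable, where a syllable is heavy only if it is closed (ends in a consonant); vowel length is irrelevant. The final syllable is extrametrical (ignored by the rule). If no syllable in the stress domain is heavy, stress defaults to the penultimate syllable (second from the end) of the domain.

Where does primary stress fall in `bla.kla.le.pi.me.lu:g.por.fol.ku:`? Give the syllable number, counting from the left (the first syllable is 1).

The final syllable (9, ku:) is extrametrical; the stress domain is syllables 1–8.
Weights: 1 bla L, 2 kla L, 3 le L, 4 pi L, 5 me L, 6 lu:g H, 7 por H, 8 fol H.
Heavy syllables in the domain: 6, 7, 8. The rightmost is syllable 8 (fol).
Primary stress: syllable 8 → bla.kla.le.pi.me.lu:g.por.ˈfol.ku:.

8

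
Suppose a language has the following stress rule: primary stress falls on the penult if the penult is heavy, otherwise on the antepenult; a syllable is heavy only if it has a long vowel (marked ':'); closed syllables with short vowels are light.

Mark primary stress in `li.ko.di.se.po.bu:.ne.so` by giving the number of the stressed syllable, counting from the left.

Weights: 6 bu: H, 7 ne L, 8 so L.
The penult (syllable 7, ne) is light, so stress falls on the antepenult (syllable 6, bu:).
Primary stress: syllable 6 → li.ko.di.se.po.ˈbu:.ne.so.

6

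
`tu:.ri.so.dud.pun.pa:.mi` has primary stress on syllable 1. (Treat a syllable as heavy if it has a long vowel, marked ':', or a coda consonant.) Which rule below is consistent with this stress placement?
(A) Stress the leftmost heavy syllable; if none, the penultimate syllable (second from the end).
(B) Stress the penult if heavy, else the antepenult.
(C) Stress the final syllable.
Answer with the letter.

Rule A → syllable 1 ✓.
Rule B → syllable 6 (observed: 1).
Rule C → syllable 7 (observed: 1).

A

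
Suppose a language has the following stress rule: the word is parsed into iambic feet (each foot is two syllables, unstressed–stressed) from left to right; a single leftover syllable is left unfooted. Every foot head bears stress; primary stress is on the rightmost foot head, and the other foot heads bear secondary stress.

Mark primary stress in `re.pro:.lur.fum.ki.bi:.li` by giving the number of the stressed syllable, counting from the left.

6

Parse left to right into iambic (σˈσ) feet: (re.ˈpro:) (lur.ˈfum) (ki.ˈbi:) li. Syllable 7 is left unfooted.
Foot heads (stressed positions): 2, 4, 6.
End Rule Rightmost: primary stress on the rightmost head = syllable 6.
Primary stress: syllable 6 → re.pro:.lur.fum.ki.ˈbi:.li.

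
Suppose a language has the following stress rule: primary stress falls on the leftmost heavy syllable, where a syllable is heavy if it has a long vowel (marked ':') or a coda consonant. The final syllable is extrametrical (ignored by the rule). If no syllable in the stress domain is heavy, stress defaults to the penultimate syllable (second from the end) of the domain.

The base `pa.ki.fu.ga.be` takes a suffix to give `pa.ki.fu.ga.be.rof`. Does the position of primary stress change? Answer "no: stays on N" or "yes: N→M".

yes: 3→4

Base `pa.ki.fu.ga.be` (5 syllables):
  The final syllable (5, be) is extrametrical; the stress domain is syllables 1–4.
  Weights: 1 pa L, 2 ki L, 3 fu L, 4 ga L.
  No heavy syllable in the domain; default to the penultimate syllable (second from the end) of the domain = syllable 3.
  → primary stress on syllable 3.
Suffixed `pa.ki.fu.ga.be.rof` (6 syllables):
  The final syllable (6, rof) is extrametrical; the stress domain is syllables 1–5.
  Weights: 1 pa L, 2 ki L, 3 fu L, 4 ga L, 5 be L.
  No heavy syllable in the domain; default to the penultimate syllable (second from the end) of the domain = syllable 4.
  → primary stress on syllable 4.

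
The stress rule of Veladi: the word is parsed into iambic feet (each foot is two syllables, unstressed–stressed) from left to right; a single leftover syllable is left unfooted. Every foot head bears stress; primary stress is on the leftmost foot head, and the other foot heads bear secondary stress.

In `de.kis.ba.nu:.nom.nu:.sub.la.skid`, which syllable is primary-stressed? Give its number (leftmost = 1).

Parse left to right into iambic (σˈσ) feet: (de.ˈkis) (ba.ˈnu:) (nom.ˈnu:) (sub.ˈla) skid. Syllable 9 is left unfooted.
Foot heads (stressed positions): 2, 4, 6, 8.
End Rule Leftmost: primary stress on the leftmost head = syllable 2.
Primary stress: syllable 2 → de.ˈkis.ba.nu:.nom.nu:.sub.la.skid.

2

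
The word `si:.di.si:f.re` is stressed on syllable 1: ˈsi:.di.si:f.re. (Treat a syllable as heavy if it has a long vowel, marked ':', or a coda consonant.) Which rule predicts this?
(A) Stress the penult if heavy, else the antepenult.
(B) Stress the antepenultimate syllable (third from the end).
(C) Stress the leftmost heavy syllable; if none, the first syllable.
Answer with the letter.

C

Rule A → syllable 3 (observed: 1).
Rule B → syllable 2 (observed: 1).
Rule C → syllable 1 ✓.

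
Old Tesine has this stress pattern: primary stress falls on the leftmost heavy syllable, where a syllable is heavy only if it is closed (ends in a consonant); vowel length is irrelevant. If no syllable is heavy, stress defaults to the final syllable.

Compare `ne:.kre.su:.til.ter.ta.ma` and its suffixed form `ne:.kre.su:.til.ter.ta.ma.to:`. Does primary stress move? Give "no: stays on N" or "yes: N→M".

no: stays on 4

Base `ne:.kre.su:.til.ter.ta.ma` (7 syllables):
  Weights: 1 ne: L, 2 kre L, 3 su: L, 4 til H, 5 ter H, 6 ta L, 7 ma L.
  Heavy syllables in the domain: 4, 5. The leftmost is syllable 4 (til).
  → primary stress on syllable 4.
Suffixed `ne:.kre.su:.til.ter.ta.ma.to:` (8 syllables):
  Weights: 1 ne: L, 2 kre L, 3 su: L, 4 til H, 5 ter H, 6 ta L, 7 ma L, 8 to: L.
  Heavy syllables in the domain: 4, 5. The leftmost is syllable 4 (til).
  → primary stress on syllable 4.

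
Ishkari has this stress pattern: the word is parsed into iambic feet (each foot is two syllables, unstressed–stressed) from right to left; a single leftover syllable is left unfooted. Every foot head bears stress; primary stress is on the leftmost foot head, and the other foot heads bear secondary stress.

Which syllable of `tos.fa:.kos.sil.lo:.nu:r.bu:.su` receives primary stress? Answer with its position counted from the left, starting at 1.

Parse right to left into iambic (σˈσ) feet: (tos.ˈfa:) (kos.ˈsil) (lo:.ˈnu:r) (bu:.ˈsu).
Foot heads (stressed positions): 2, 4, 6, 8.
End Rule Leftmost: primary stress on the leftmost head = syllable 2.
Primary stress: syllable 2 → tos.ˈfa:.kos.sil.lo:.nu:r.bu:.su.

2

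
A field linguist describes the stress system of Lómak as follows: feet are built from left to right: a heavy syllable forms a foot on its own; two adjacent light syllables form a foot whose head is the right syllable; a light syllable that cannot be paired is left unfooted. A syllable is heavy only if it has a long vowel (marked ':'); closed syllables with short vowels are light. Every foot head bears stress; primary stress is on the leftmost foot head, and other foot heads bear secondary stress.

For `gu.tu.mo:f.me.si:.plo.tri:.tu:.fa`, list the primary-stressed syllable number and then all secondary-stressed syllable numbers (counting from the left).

Weights: 1 gu L, 2 tu L, 3 mo:f H, 4 me L, 5 si: H, 6 plo L, 7 tri: H, 8 tu: H, 9 fa L.
Parse left to right (heavy = foot alone; LL = one foot; stranded L unfooted): (gu.ˈtu) (ˈmo:f) me (ˈsi:) plo (ˈtri:) (ˈtu:) fa.
Foot heads: 2, 3, 5, 7, 8.
Primary stress on the leftmost head = syllable 2.
Secondary stress on 3, 5, 7, 8: gu.ˈtu.ˌmo:f.me.ˌsi:.plo.ˌtri:.ˌtu:.fa.

primary 2, secondary 3, 5, 7, 8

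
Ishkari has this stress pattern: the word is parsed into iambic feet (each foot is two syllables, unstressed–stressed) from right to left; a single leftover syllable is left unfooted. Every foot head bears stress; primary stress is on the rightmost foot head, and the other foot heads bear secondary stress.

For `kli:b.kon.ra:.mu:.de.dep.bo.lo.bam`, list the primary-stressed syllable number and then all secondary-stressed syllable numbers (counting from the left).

primary 9, secondary 3, 5, 7

Parse right to left into iambic (σˈσ) feet: kli:b (kon.ˈra:) (mu:.ˈde) (dep.ˈbo) (lo.ˈbam). Syllable 1 is left unfooted.
Foot heads (stressed positions): 3, 5, 7, 9.
End Rule Rightmost: primary stress on the rightmost head = syllable 9.
Secondary stress on 3, 5, 7: kli:b.kon.ˌra:.mu:.ˌde.dep.ˌbo.lo.ˈbam.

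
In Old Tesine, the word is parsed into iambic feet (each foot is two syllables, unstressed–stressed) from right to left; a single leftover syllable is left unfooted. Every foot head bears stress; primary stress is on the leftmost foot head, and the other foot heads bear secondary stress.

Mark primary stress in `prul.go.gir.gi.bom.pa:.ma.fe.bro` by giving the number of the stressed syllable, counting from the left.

3

Parse right to left into iambic (σˈσ) feet: prul (go.ˈgir) (gi.ˈbom) (pa:.ˈma) (fe.ˈbro). Syllable 1 is left unfooted.
Foot heads (stressed positions): 3, 5, 7, 9.
End Rule Leftmost: primary stress on the leftmost head = syllable 3.
Primary stress: syllable 3 → prul.go.ˈgir.gi.bom.pa:.ma.fe.bro.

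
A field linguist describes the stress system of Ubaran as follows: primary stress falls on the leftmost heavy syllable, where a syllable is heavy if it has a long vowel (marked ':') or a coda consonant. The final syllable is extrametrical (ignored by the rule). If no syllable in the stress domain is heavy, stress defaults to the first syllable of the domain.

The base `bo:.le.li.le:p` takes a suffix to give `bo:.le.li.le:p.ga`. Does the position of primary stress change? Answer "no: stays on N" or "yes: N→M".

Base `bo:.le.li.le:p` (4 syllables):
  The final syllable (4, le:p) is extrametrical; the stress domain is syllables 1–3.
  Weights: 1 bo: H, 2 le L, 3 li L.
  Heavy syllables in the domain: 1. The leftmost is syllable 1 (bo:).
  → primary stress on syllable 1.
Suffixed `bo:.le.li.le:p.ga` (5 syllables):
  The final syllable (5, ga) is extrametrical; the stress domain is syllables 1–4.
  Weights: 1 bo: H, 2 le L, 3 li L, 4 le:p H.
  Heavy syllables in the domain: 1, 4. The leftmost is syllable 1 (bo:).
  → primary stress on syllable 1.

no: stays on 1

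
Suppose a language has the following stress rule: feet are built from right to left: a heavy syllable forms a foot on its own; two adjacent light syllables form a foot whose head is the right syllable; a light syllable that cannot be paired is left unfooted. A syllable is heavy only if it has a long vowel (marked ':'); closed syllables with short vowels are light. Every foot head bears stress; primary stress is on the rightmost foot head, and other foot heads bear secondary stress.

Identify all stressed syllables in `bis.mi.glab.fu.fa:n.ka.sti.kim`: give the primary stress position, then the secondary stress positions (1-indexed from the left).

primary 8, secondary 2, 4, 5

Weights: 1 bis L, 2 mi L, 3 glab L, 4 fu L, 5 fa:n H, 6 ka L, 7 sti L, 8 kim L.
Parse right to left (heavy = foot alone; LL = one foot; stranded L unfooted): (bis.ˈmi) (glab.ˈfu) (ˈfa:n) ka (sti.ˈkim).
Foot heads: 2, 4, 5, 8.
Primary stress on the rightmost head = syllable 8.
Secondary stress on 2, 4, 5: bis.ˌmi.glab.ˌfu.ˌfa:n.ka.sti.ˈkim.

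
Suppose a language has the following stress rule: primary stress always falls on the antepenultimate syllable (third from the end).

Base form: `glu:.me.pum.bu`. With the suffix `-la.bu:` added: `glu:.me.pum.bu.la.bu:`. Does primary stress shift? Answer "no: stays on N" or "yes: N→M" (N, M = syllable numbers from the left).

yes: 2→4

Base `glu:.me.pum.bu` (4 syllables):
  The word has 4 syllables; the antepenultimate syllable (third from the end) is syllable 2 (me).
  → primary stress on syllable 2.
Suffixed `glu:.me.pum.bu.la.bu:` (6 syllables):
  The word has 6 syllables; the antepenultimate syllable (third from the end) is syllable 4 (bu).
  → primary stress on syllable 4.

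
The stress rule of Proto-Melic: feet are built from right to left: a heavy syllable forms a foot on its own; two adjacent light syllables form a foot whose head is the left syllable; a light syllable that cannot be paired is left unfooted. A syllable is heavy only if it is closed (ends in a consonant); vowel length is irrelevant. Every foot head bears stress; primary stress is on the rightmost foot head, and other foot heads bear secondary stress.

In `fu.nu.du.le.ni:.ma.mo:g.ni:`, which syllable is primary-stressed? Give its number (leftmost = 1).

7

Weights: 1 fu L, 2 nu L, 3 du L, 4 le L, 5 ni: L, 6 ma L, 7 mo:g H, 8 ni: L.
Parse right to left (heavy = foot alone; LL = one foot; stranded L unfooted): (ˈfu.nu) (ˈdu.le) (ˈni:.ma) (ˈmo:g) ni:.
Foot heads: 1, 3, 5, 7.
Primary stress on the rightmost head = syllable 7.
Primary stress: syllable 7 → fu.nu.du.le.ni:.ma.ˈmo:g.ni:.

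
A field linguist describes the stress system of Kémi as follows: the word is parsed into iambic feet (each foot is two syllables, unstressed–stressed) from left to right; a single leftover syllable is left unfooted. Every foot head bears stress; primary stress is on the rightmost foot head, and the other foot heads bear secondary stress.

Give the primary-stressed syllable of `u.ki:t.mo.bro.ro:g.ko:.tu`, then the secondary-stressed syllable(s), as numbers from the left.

primary 6, secondary 2, 4

Parse left to right into iambic (σˈσ) feet: (u.ˈki:t) (mo.ˈbro) (ro:g.ˈko:) tu. Syllable 7 is left unfooted.
Foot heads (stressed positions): 2, 4, 6.
End Rule Rightmost: primary stress on the rightmost head = syllable 6.
Secondary stress on 2, 4: u.ˌki:t.mo.ˌbro.ro:g.ˈko:.tu.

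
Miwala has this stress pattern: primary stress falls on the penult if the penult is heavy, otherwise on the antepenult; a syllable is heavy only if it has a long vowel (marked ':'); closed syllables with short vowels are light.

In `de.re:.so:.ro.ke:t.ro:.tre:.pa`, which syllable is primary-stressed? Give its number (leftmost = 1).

Weights: 6 ro: H, 7 tre: H, 8 pa L.
The penult (syllable 7, tre:) is heavy, so it takes stress.
Primary stress: syllable 7 → de.re:.so:.ro.ke:t.ro:.ˈtre:.pa.

7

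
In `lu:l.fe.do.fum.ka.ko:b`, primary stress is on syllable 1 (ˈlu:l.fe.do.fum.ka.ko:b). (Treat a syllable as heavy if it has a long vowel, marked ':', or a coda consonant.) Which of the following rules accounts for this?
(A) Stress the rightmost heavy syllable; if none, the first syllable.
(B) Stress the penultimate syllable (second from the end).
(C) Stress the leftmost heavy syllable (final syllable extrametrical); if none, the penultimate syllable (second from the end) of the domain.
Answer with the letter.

Rule A → syllable 6 (observed: 1).
Rule B → syllable 5 (observed: 1).
Rule C → syllable 1 ✓.

C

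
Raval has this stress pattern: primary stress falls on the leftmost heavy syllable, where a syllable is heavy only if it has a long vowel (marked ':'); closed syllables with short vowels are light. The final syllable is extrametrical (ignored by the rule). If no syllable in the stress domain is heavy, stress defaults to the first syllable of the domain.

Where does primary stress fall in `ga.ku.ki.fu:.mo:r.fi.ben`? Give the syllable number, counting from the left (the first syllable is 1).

4

The final syllable (7, ben) is extrametrical; the stress domain is syllables 1–6.
Weights: 1 ga L, 2 ku L, 3 ki L, 4 fu: H, 5 mo:r H, 6 fi L.
Heavy syllables in the domain: 4, 5. The leftmost is syllable 4 (fu:).
Primary stress: syllable 4 → ga.ku.ki.ˈfu:.mo:r.fi.ben.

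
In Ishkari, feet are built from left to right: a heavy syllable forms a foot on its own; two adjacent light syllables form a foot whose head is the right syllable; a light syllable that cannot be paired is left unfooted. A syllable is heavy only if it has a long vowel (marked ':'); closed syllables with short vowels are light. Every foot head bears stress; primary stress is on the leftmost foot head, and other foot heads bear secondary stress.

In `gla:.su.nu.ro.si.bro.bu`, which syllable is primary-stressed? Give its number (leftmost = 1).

Weights: 1 gla: H, 2 su L, 3 nu L, 4 ro L, 5 si L, 6 bro L, 7 bu L.
Parse left to right (heavy = foot alone; LL = one foot; stranded L unfooted): (ˈgla:) (su.ˈnu) (ro.ˈsi) (bro.ˈbu).
Foot heads: 1, 3, 5, 7.
Primary stress on the leftmost head = syllable 1.
Primary stress: syllable 1 → ˈgla:.su.nu.ro.si.bro.bu.

1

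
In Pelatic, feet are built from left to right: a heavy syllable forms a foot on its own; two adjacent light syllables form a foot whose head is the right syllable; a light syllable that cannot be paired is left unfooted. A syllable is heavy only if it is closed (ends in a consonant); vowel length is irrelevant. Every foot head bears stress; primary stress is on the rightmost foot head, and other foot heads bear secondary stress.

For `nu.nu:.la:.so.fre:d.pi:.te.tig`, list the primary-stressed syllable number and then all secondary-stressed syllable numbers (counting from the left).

Weights: 1 nu L, 2 nu: L, 3 la: L, 4 so L, 5 fre:d H, 6 pi: L, 7 te L, 8 tig H.
Parse left to right (heavy = foot alone; LL = one foot; stranded L unfooted): (nu.ˈnu:) (la:.ˈso) (ˈfre:d) (pi:.ˈte) (ˈtig).
Foot heads: 2, 4, 5, 7, 8.
Primary stress on the rightmost head = syllable 8.
Secondary stress on 2, 4, 5, 7: nu.ˌnu:.la:.ˌso.ˌfre:d.pi:.ˌte.ˈtig.

primary 8, secondary 2, 4, 5, 7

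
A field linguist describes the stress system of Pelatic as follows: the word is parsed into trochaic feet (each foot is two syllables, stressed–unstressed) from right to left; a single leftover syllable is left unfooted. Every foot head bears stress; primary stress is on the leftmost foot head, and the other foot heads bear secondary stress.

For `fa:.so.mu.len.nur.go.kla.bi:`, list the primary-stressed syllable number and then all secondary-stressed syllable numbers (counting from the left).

Parse right to left into trochaic (ˈσσ) feet: (ˈfa:.so) (ˈmu.len) (ˈnur.go) (ˈkla.bi:).
Foot heads (stressed positions): 1, 3, 5, 7.
End Rule Leftmost: primary stress on the leftmost head = syllable 1.
Secondary stress on 3, 5, 7: ˈfa:.so.ˌmu.len.ˌnur.go.ˌkla.bi:.

primary 1, secondary 3, 5, 7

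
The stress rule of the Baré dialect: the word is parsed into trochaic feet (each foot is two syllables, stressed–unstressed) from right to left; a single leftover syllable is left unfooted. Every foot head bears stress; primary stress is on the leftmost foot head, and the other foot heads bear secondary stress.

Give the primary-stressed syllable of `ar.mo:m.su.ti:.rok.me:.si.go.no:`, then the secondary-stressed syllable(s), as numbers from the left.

primary 2, secondary 4, 6, 8

Parse right to left into trochaic (ˈσσ) feet: ar (ˈmo:m.su) (ˈti:.rok) (ˈme:.si) (ˈgo.no:). Syllable 1 is left unfooted.
Foot heads (stressed positions): 2, 4, 6, 8.
End Rule Leftmost: primary stress on the leftmost head = syllable 2.
Secondary stress on 4, 6, 8: ar.ˈmo:m.su.ˌti:.rok.ˌme:.si.ˌgo.no:.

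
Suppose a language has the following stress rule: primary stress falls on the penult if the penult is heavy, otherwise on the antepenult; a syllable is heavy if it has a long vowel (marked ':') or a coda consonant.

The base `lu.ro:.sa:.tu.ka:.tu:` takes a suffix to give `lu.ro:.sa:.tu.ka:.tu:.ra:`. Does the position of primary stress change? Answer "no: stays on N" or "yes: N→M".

Base `lu.ro:.sa:.tu.ka:.tu:` (6 syllables):
  Weights: 4 tu L, 5 ka: H, 6 tu: H.
  The penult (syllable 5, ka:) is heavy, so it takes stress.
  → primary stress on syllable 5.
Suffixed `lu.ro:.sa:.tu.ka:.tu:.ra:` (7 syllables):
  Weights: 5 ka: H, 6 tu: H, 7 ra: H.
  The penult (syllable 6, tu:) is heavy, so it takes stress.
  → primary stress on syllable 6.

yes: 5→6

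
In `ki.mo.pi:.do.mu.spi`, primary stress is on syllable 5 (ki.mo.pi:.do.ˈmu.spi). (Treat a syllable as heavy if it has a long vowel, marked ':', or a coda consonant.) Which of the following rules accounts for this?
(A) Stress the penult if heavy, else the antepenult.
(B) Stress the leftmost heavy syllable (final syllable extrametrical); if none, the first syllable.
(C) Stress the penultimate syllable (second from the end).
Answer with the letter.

Rule A → syllable 4 (observed: 5).
Rule B → syllable 3 (observed: 5).
Rule C → syllable 5 ✓.

C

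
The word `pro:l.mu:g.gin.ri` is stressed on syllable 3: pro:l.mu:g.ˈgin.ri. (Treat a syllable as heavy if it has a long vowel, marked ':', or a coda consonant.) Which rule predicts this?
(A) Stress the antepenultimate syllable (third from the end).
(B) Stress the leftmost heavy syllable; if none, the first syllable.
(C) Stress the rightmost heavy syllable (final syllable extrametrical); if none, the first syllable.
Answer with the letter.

Rule A → syllable 2 (observed: 3).
Rule B → syllable 1 (observed: 3).
Rule C → syllable 3 ✓.

C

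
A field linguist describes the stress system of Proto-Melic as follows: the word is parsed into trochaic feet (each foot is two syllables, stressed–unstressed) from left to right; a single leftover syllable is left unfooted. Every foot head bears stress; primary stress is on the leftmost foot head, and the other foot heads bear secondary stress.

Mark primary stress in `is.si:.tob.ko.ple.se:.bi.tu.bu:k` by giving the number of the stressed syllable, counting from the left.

Parse left to right into trochaic (ˈσσ) feet: (ˈis.si:) (ˈtob.ko) (ˈple.se:) (ˈbi.tu) bu:k. Syllable 9 is left unfooted.
Foot heads (stressed positions): 1, 3, 5, 7.
End Rule Leftmost: primary stress on the leftmost head = syllable 1.
Primary stress: syllable 1 → ˈis.si:.tob.ko.ple.se:.bi.tu.bu:k.

1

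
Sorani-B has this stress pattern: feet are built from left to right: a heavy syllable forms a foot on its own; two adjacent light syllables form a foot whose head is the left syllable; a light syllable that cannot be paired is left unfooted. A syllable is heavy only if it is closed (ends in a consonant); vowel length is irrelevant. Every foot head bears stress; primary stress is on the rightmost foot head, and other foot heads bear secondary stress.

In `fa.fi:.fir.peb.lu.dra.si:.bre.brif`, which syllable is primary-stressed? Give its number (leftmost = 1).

9

Weights: 1 fa L, 2 fi: L, 3 fir H, 4 peb H, 5 lu L, 6 dra L, 7 si: L, 8 bre L, 9 brif H.
Parse left to right (heavy = foot alone; LL = one foot; stranded L unfooted): (ˈfa.fi:) (ˈfir) (ˈpeb) (ˈlu.dra) (ˈsi:.bre) (ˈbrif).
Foot heads: 1, 3, 4, 5, 7, 9.
Primary stress on the rightmost head = syllable 9.
Primary stress: syllable 9 → fa.fi:.fir.peb.lu.dra.si:.bre.ˈbrif.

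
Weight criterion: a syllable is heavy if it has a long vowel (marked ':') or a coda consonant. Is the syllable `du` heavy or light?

light

`du`: short vowel, open (no coda). Short vowel, open → light.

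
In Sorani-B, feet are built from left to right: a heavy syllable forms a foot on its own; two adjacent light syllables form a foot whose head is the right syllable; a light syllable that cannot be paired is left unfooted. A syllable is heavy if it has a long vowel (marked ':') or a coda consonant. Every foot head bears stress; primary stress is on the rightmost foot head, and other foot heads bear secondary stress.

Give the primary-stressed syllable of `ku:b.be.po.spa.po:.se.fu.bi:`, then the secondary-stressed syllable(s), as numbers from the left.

Weights: 1 ku:b H, 2 be L, 3 po L, 4 spa L, 5 po: H, 6 se L, 7 fu L, 8 bi: H.
Parse left to right (heavy = foot alone; LL = one foot; stranded L unfooted): (ˈku:b) (be.ˈpo) spa (ˈpo:) (se.ˈfu) (ˈbi:).
Foot heads: 1, 3, 5, 7, 8.
Primary stress on the rightmost head = syllable 8.
Secondary stress on 1, 3, 5, 7: ˌku:b.be.ˌpo.spa.ˌpo:.se.ˌfu.ˈbi:.

primary 8, secondary 1, 3, 5, 7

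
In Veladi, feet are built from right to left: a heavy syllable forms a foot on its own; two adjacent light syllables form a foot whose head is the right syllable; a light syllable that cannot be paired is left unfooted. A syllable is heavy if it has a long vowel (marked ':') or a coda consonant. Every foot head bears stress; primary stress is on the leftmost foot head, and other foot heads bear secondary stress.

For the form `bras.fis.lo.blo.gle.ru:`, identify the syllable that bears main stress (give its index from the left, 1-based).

1

Weights: 1 bras H, 2 fis H, 3 lo L, 4 blo L, 5 gle L, 6 ru: H.
Parse right to left (heavy = foot alone; LL = one foot; stranded L unfooted): (ˈbras) (ˈfis) lo (blo.ˈgle) (ˈru:).
Foot heads: 1, 2, 5, 6.
Primary stress on the leftmost head = syllable 1.
Primary stress: syllable 1 → ˈbras.fis.lo.blo.gle.ru:.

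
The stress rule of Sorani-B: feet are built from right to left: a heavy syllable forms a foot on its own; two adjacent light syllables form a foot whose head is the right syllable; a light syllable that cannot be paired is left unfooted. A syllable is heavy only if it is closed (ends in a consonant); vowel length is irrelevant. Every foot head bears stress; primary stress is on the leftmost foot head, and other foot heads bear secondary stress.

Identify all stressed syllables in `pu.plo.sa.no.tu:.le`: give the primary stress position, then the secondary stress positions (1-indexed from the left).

primary 2, secondary 4, 6

Weights: 1 pu L, 2 plo L, 3 sa L, 4 no L, 5 tu: L, 6 le L.
Parse right to left (heavy = foot alone; LL = one foot; stranded L unfooted): (pu.ˈplo) (sa.ˈno) (tu:.ˈle).
Foot heads: 2, 4, 6.
Primary stress on the leftmost head = syllable 2.
Secondary stress on 4, 6: pu.ˈplo.sa.ˌno.tu:.ˌle.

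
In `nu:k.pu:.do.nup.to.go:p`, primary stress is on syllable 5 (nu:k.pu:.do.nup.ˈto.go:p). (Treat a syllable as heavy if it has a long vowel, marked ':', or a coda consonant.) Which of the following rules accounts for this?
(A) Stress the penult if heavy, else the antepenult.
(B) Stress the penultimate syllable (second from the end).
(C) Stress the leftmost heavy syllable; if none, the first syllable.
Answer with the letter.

B

Rule A → syllable 4 (observed: 5).
Rule B → syllable 5 ✓.
Rule C → syllable 1 (observed: 5).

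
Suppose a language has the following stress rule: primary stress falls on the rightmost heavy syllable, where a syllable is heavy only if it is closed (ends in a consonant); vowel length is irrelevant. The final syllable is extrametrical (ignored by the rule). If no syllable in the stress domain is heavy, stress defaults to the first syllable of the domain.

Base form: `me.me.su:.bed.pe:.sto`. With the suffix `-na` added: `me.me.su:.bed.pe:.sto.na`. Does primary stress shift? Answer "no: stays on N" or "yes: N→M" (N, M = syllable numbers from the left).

Base `me.me.su:.bed.pe:.sto` (6 syllables):
  The final syllable (6, sto) is extrametrical; the stress domain is syllables 1–5.
  Weights: 1 me L, 2 me L, 3 su: L, 4 bed H, 5 pe: L.
  Heavy syllables in the domain: 4. The rightmost is syllable 4 (bed).
  → primary stress on syllable 4.
Suffixed `me.me.su:.bed.pe:.sto.na` (7 syllables):
  The final syllable (7, na) is extrametrical; the stress domain is syllables 1–6.
  Weights: 1 me L, 2 me L, 3 su: L, 4 bed H, 5 pe: L, 6 sto L.
  Heavy syllables in the domain: 4. The rightmost is syllable 4 (bed).
  → primary stress on syllable 4.

no: stays on 4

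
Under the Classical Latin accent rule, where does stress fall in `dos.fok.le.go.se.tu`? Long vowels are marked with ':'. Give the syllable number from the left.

4

Classical Latin: stress the penult if heavy (long vowel or closed), else the antepenult.
Weights: 4 go L, 5 se L, 6 tu L.
The penult (syllable 5, se) is light, so stress falls on the antepenult (syllable 4, go).
Stress on syllable 4: dos.fok.le.ˈgo.se.tu.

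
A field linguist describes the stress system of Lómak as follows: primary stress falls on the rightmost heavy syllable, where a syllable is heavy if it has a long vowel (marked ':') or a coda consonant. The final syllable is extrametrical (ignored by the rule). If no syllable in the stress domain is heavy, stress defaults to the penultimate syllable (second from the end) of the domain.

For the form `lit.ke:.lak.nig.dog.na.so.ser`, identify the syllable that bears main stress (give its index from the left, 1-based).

The final syllable (8, ser) is extrametrical; the stress domain is syllables 1–7.
Weights: 1 lit H, 2 ke: H, 3 lak H, 4 nig H, 5 dog H, 6 na L, 7 so L.
Heavy syllables in the domain: 1, 2, 3, 4, 5. The rightmost is syllable 5 (dog).
Primary stress: syllable 5 → lit.ke:.lak.nig.ˈdog.na.so.ser.

5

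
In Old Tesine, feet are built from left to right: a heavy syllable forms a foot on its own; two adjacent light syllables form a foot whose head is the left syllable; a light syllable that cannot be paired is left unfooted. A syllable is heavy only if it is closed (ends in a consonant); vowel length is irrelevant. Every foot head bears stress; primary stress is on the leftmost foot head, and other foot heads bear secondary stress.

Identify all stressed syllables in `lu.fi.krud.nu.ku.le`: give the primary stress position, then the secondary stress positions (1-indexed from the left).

primary 1, secondary 3, 4

Weights: 1 lu L, 2 fi L, 3 krud H, 4 nu L, 5 ku L, 6 le L.
Parse left to right (heavy = foot alone; LL = one foot; stranded L unfooted): (ˈlu.fi) (ˈkrud) (ˈnu.ku) le.
Foot heads: 1, 3, 4.
Primary stress on the leftmost head = syllable 1.
Secondary stress on 3, 4: ˈlu.fi.ˌkrud.ˌnu.ku.le.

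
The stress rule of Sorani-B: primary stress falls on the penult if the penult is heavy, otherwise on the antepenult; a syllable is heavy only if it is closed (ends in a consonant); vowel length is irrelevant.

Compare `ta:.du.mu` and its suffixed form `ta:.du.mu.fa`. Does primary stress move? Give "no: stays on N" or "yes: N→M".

yes: 1→2

Base `ta:.du.mu` (3 syllables):
  Weights: 1 ta: L, 2 du L, 3 mu L.
  The penult (syllable 2, du) is light, so stress falls on the antepenult (syllable 1, ta:).
  → primary stress on syllable 1.
Suffixed `ta:.du.mu.fa` (4 syllables):
  Weights: 2 du L, 3 mu L, 4 fa L.
  The penult (syllable 3, mu) is light, so stress falls on the antepenult (syllable 2, du).
  → primary stress on syllable 2.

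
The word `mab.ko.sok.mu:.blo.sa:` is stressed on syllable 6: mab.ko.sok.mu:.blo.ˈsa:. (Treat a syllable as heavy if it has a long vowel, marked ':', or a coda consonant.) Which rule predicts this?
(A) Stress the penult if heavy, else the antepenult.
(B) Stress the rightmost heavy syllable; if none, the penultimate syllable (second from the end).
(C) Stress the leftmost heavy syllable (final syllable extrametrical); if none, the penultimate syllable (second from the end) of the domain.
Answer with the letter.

B

Rule A → syllable 4 (observed: 6).
Rule B → syllable 6 ✓.
Rule C → syllable 1 (observed: 6).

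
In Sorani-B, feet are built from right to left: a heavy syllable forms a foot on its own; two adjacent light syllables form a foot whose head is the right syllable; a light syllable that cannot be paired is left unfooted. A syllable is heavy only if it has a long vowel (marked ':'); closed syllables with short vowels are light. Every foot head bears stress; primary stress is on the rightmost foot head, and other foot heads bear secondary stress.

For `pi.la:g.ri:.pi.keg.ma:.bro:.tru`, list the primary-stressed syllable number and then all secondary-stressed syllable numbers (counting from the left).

Weights: 1 pi L, 2 la:g H, 3 ri: H, 4 pi L, 5 keg L, 6 ma: H, 7 bro: H, 8 tru L.
Parse right to left (heavy = foot alone; LL = one foot; stranded L unfooted): pi (ˈla:g) (ˈri:) (pi.ˈkeg) (ˈma:) (ˈbro:) tru.
Foot heads: 2, 3, 5, 6, 7.
Primary stress on the rightmost head = syllable 7.
Secondary stress on 2, 3, 5, 6: pi.ˌla:g.ˌri:.pi.ˌkeg.ˌma:.ˈbro:.tru.

primary 7, secondary 2, 3, 5, 6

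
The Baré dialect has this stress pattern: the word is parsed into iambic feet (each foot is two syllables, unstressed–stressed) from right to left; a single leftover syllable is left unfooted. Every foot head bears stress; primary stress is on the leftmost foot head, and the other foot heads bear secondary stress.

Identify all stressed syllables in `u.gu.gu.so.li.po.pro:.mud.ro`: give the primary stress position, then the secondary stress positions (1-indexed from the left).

Parse right to left into iambic (σˈσ) feet: u (gu.ˈgu) (so.ˈli) (po.ˈpro:) (mud.ˈro). Syllable 1 is left unfooted.
Foot heads (stressed positions): 3, 5, 7, 9.
End Rule Leftmost: primary stress on the leftmost head = syllable 3.
Secondary stress on 5, 7, 9: u.gu.ˈgu.so.ˌli.po.ˌpro:.mud.ˌro.

primary 3, secondary 5, 7, 9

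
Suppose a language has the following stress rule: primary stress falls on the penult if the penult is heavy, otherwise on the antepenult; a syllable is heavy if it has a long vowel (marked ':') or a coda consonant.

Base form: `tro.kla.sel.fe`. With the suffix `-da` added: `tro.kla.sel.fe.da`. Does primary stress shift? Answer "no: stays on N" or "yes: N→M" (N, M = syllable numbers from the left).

Base `tro.kla.sel.fe` (4 syllables):
  Weights: 2 kla L, 3 sel H, 4 fe L.
  The penult (syllable 3, sel) is heavy, so it takes stress.
  → primary stress on syllable 3.
Suffixed `tro.kla.sel.fe.da` (5 syllables):
  Weights: 3 sel H, 4 fe L, 5 da L.
  The penult (syllable 4, fe) is light, so stress falls on the antepenult (syllable 3, sel).
  → primary stress on syllable 3.

no: stays on 3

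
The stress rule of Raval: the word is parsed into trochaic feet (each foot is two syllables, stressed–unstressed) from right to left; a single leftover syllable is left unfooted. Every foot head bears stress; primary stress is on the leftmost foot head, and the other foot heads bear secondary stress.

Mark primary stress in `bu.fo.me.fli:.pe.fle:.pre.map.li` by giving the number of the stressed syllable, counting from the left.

2

Parse right to left into trochaic (ˈσσ) feet: bu (ˈfo.me) (ˈfli:.pe) (ˈfle:.pre) (ˈmap.li). Syllable 1 is left unfooted.
Foot heads (stressed positions): 2, 4, 6, 8.
End Rule Leftmost: primary stress on the leftmost head = syllable 2.
Primary stress: syllable 2 → bu.ˈfo.me.fli:.pe.fle:.pre.map.li.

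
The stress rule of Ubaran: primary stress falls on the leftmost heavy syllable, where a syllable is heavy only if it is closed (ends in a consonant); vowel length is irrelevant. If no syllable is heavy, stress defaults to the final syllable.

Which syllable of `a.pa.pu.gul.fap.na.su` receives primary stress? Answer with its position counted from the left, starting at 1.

4

Weights: 1 a L, 2 pa L, 3 pu L, 4 gul H, 5 fap H, 6 na L, 7 su L.
Heavy syllables in the domain: 4, 5. The leftmost is syllable 4 (gul).
Primary stress: syllable 4 → a.pa.pu.ˈgul.fap.na.su.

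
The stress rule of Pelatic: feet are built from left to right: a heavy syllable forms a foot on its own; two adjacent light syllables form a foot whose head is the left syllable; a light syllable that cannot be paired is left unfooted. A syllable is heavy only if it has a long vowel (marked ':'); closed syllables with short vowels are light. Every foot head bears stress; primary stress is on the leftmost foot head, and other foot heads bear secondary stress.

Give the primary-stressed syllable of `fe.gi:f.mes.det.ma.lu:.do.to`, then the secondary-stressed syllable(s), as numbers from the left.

primary 2, secondary 3, 6, 7

Weights: 1 fe L, 2 gi:f H, 3 mes L, 4 det L, 5 ma L, 6 lu: H, 7 do L, 8 to L.
Parse left to right (heavy = foot alone; LL = one foot; stranded L unfooted): fe (ˈgi:f) (ˈmes.det) ma (ˈlu:) (ˈdo.to).
Foot heads: 2, 3, 6, 7.
Primary stress on the leftmost head = syllable 2.
Secondary stress on 3, 6, 7: fe.ˈgi:f.ˌmes.det.ma.ˌlu:.ˌdo.to.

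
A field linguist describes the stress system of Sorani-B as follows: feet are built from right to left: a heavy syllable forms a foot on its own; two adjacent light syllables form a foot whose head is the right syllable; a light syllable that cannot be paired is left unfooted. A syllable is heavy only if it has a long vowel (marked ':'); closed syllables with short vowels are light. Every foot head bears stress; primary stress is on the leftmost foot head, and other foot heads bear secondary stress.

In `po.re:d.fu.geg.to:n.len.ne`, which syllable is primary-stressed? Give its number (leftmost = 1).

Weights: 1 po L, 2 re:d H, 3 fu L, 4 geg L, 5 to:n H, 6 len L, 7 ne L.
Parse right to left (heavy = foot alone; LL = one foot; stranded L unfooted): po (ˈre:d) (fu.ˈgeg) (ˈto:n) (len.ˈne).
Foot heads: 2, 4, 5, 7.
Primary stress on the leftmost head = syllable 2.
Primary stress: syllable 2 → po.ˈre:d.fu.geg.to:n.len.ne.

2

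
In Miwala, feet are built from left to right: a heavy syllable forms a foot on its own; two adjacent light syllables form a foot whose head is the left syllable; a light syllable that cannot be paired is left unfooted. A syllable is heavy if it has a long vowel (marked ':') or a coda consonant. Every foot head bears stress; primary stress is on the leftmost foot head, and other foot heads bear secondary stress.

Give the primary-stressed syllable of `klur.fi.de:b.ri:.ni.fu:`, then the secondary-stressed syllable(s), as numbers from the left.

primary 1, secondary 3, 4, 6

Weights: 1 klur H, 2 fi L, 3 de:b H, 4 ri: H, 5 ni L, 6 fu: H.
Parse left to right (heavy = foot alone; LL = one foot; stranded L unfooted): (ˈklur) fi (ˈde:b) (ˈri:) ni (ˈfu:).
Foot heads: 1, 3, 4, 6.
Primary stress on the leftmost head = syllable 1.
Secondary stress on 3, 4, 6: ˈklur.fi.ˌde:b.ˌri:.ni.ˌfu:.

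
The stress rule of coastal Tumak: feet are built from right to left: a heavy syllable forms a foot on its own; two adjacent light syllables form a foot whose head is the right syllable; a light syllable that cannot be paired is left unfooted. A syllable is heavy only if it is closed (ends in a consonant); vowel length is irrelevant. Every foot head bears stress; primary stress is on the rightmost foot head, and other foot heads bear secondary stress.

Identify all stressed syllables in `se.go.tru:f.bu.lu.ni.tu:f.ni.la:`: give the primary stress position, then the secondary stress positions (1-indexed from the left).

primary 9, secondary 2, 3, 6, 7

Weights: 1 se L, 2 go L, 3 tru:f H, 4 bu L, 5 lu L, 6 ni L, 7 tu:f H, 8 ni L, 9 la: L.
Parse right to left (heavy = foot alone; LL = one foot; stranded L unfooted): (se.ˈgo) (ˈtru:f) bu (lu.ˈni) (ˈtu:f) (ni.ˈla:).
Foot heads: 2, 3, 6, 7, 9.
Primary stress on the rightmost head = syllable 9.
Secondary stress on 2, 3, 6, 7: se.ˌgo.ˌtru:f.bu.lu.ˌni.ˌtu:f.ni.ˈla:.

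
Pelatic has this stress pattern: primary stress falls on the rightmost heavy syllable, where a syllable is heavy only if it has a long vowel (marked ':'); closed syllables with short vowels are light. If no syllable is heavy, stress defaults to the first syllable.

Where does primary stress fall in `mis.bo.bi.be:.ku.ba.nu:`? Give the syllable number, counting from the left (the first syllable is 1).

7

Weights: 1 mis L, 2 bo L, 3 bi L, 4 be: H, 5 ku L, 6 ba L, 7 nu: H.
Heavy syllables in the domain: 4, 7. The rightmost is syllable 7 (nu:).
Primary stress: syllable 7 → mis.bo.bi.be:.ku.ba.ˈnu:.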